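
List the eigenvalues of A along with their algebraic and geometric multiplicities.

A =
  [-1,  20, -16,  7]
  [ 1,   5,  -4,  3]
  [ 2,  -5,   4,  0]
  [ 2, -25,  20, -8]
λ = 0: alg = 4, geom = 2

Step 1 — factor the characteristic polynomial to read off the algebraic multiplicities:
  χ_A(x) = x^4

Step 2 — compute geometric multiplicities via the rank-nullity identity g(λ) = n − rank(A − λI):
  rank(A − (0)·I) = 2, so dim ker(A − (0)·I) = n − 2 = 2

Summary:
  λ = 0: algebraic multiplicity = 4, geometric multiplicity = 2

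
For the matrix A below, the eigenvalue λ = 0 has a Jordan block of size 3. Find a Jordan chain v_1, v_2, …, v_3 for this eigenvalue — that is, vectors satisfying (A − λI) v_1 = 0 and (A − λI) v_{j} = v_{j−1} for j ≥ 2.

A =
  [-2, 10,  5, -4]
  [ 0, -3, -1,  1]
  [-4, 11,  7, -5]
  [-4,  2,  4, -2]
A Jordan chain for λ = 0 of length 3:
v_1 = (-3, 0, -6, -6)ᵀ
v_2 = (10, -3, 11, 2)ᵀ
v_3 = (0, 1, 0, 0)ᵀ

Let N = A − (0)·I. We want v_3 with N^3 v_3 = 0 but N^2 v_3 ≠ 0; then v_{j-1} := N · v_j for j = 3, …, 2.

Pick v_3 = (0, 1, 0, 0)ᵀ.
Then v_2 = N · v_3 = (10, -3, 11, 2)ᵀ.
Then v_1 = N · v_2 = (-3, 0, -6, -6)ᵀ.

Sanity check: (A − (0)·I) v_1 = (0, 0, 0, 0)ᵀ = 0. ✓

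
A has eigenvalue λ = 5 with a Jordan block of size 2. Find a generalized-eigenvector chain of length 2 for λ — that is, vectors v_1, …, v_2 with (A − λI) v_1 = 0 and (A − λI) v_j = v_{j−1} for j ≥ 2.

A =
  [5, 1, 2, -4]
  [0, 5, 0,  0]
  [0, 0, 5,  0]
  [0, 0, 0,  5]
A Jordan chain for λ = 5 of length 2:
v_1 = (1, 0, 0, 0)ᵀ
v_2 = (0, 1, 0, 0)ᵀ

Let N = A − (5)·I. We want v_2 with N^2 v_2 = 0 but N^1 v_2 ≠ 0; then v_{j-1} := N · v_j for j = 2, …, 2.

Pick v_2 = (0, 1, 0, 0)ᵀ.
Then v_1 = N · v_2 = (1, 0, 0, 0)ᵀ.

Sanity check: (A − (5)·I) v_1 = (0, 0, 0, 0)ᵀ = 0. ✓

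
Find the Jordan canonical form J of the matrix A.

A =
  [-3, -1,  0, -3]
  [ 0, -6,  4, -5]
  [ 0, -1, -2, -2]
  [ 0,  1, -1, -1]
J_3(-3) ⊕ J_1(-3)

The characteristic polynomial is
  det(x·I − A) = x^4 + 12*x^3 + 54*x^2 + 108*x + 81 = (x + 3)^4

Eigenvalues and multiplicities (the geometric multiplicity of λ is n − rank(A − λI), which equals the number of Jordan blocks for λ):
  λ = -3: algebraic multiplicity = 4, geometric multiplicity = 2

Determining the block sizes for each eigenvalue:
  λ = -3: with am = 4 and gm = 2, the partition is not yet determined (e.g. several partitions of 4 into 2 parts exist). Let N = A − (-3)·I. Computing rank(N^1) = 2, rank(N^2) = 1, rank(N^3) = 0; the number of blocks of size ≥ j is rank(N^{j−1}) − rank(N^j), giving [2, 1, 1]. So we have 1 block(s) of size 3, 1 block(s) of size 1 → block sizes [3, 1]

Assembling the blocks gives a Jordan form
J =
  [-3,  1,  0,  0]
  [ 0, -3,  1,  0]
  [ 0,  0, -3,  0]
  [ 0,  0,  0, -3]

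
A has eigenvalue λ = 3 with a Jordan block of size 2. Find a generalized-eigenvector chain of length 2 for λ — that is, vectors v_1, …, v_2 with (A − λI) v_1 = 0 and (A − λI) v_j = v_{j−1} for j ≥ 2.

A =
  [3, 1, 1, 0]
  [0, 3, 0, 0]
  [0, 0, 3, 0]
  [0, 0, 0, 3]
A Jordan chain for λ = 3 of length 2:
v_1 = (1, 0, 0, 0)ᵀ
v_2 = (0, 1, 0, 0)ᵀ

Let N = A − (3)·I. We want v_2 with N^2 v_2 = 0 but N^1 v_2 ≠ 0; then v_{j-1} := N · v_j for j = 2, …, 2.

Pick v_2 = (0, 1, 0, 0)ᵀ.
Then v_1 = N · v_2 = (1, 0, 0, 0)ᵀ.

Sanity check: (A − (3)·I) v_1 = (0, 0, 0, 0)ᵀ = 0. ✓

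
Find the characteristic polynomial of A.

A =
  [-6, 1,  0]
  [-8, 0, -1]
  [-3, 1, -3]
x^3 + 9*x^2 + 27*x + 27

Expanding det(x·I − A) (e.g. by cofactor expansion or by noting that A is similar to its Jordan form J, which has the same characteristic polynomial as A) gives
  χ_A(x) = x^3 + 9*x^2 + 27*x + 27
which factors as (x + 3)^3. The eigenvalues (with algebraic multiplicities) are λ = -3 with multiplicity 3.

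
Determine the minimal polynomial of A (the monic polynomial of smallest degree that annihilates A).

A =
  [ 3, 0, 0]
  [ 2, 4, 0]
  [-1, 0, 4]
x^2 - 7*x + 12

The characteristic polynomial is χ_A(x) = (x - 4)^2*(x - 3), so the eigenvalues are known. The minimal polynomial is
  m_A(x) = Π_λ (x − λ)^{k_λ}
where k_λ is the size of the *largest* Jordan block for λ (equivalently, the smallest k with (A − λI)^k v = 0 for every generalised eigenvector v of λ).

  λ = 3: largest Jordan block has size 1, contributing (x − 3)
  λ = 4: largest Jordan block has size 1, contributing (x − 4)

So m_A(x) = (x - 4)*(x - 3) = x^2 - 7*x + 12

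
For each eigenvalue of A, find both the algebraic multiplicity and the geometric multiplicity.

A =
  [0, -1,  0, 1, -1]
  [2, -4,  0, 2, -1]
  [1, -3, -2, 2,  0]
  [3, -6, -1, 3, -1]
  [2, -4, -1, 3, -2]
λ = -1: alg = 5, geom = 2

Step 1 — factor the characteristic polynomial to read off the algebraic multiplicities:
  χ_A(x) = (x + 1)^5

Step 2 — compute geometric multiplicities via the rank-nullity identity g(λ) = n − rank(A − λI):
  rank(A − (-1)·I) = 3, so dim ker(A − (-1)·I) = n − 3 = 2

Summary:
  λ = -1: algebraic multiplicity = 5, geometric multiplicity = 2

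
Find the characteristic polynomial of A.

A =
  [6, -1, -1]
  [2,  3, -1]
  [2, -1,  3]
x^3 - 12*x^2 + 48*x - 64

Expanding det(x·I − A) (e.g. by cofactor expansion or by noting that A is similar to its Jordan form J, which has the same characteristic polynomial as A) gives
  χ_A(x) = x^3 - 12*x^2 + 48*x - 64
which factors as (x - 4)^3. The eigenvalues (with algebraic multiplicities) are λ = 4 with multiplicity 3.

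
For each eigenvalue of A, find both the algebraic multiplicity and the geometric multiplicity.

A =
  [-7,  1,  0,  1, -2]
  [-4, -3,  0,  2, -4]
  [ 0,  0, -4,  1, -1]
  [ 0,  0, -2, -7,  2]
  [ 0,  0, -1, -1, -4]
λ = -5: alg = 5, geom = 3

Step 1 — factor the characteristic polynomial to read off the algebraic multiplicities:
  χ_A(x) = (x + 5)^5

Step 2 — compute geometric multiplicities via the rank-nullity identity g(λ) = n − rank(A − λI):
  rank(A − (-5)·I) = 2, so dim ker(A − (-5)·I) = n − 2 = 3

Summary:
  λ = -5: algebraic multiplicity = 5, geometric multiplicity = 3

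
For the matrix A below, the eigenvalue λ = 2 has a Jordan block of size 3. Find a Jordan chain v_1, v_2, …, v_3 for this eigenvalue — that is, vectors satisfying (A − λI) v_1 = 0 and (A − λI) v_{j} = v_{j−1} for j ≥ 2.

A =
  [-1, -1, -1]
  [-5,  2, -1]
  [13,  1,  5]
A Jordan chain for λ = 2 of length 3:
v_1 = (1, 2, -5)ᵀ
v_2 = (-3, -5, 13)ᵀ
v_3 = (1, 0, 0)ᵀ

Let N = A − (2)·I. We want v_3 with N^3 v_3 = 0 but N^2 v_3 ≠ 0; then v_{j-1} := N · v_j for j = 3, …, 2.

Pick v_3 = (1, 0, 0)ᵀ.
Then v_2 = N · v_3 = (-3, -5, 13)ᵀ.
Then v_1 = N · v_2 = (1, 2, -5)ᵀ.

Sanity check: (A − (2)·I) v_1 = (0, 0, 0)ᵀ = 0. ✓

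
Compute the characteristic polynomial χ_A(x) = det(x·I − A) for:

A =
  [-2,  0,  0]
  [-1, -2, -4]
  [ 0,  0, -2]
x^3 + 6*x^2 + 12*x + 8

Expanding det(x·I − A) (e.g. by cofactor expansion or by noting that A is similar to its Jordan form J, which has the same characteristic polynomial as A) gives
  χ_A(x) = x^3 + 6*x^2 + 12*x + 8
which factors as (x + 2)^3. The eigenvalues (with algebraic multiplicities) are λ = -2 with multiplicity 3.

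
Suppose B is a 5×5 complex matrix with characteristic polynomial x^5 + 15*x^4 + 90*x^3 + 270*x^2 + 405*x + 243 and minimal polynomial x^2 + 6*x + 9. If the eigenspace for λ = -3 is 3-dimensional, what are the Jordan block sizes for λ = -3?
Block sizes for λ = -3: [2, 2, 1]

Step 1 — from the characteristic polynomial, algebraic multiplicity of λ = -3 is 5. From dim ker(B − (-3)·I) = 3, there are exactly 3 Jordan blocks for λ = -3.
Step 2 — from the minimal polynomial, the factor (x + 3)^2 tells us the largest block for λ = -3 has size 2.
Step 3 — with total size 5, 3 blocks, and largest block 2, the block sizes (in nonincreasing order) are [2, 2, 1].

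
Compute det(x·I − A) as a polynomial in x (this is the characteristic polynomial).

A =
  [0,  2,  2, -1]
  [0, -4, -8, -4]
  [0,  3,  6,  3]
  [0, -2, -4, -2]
x^4

Expanding det(x·I − A) (e.g. by cofactor expansion or by noting that A is similar to its Jordan form J, which has the same characteristic polynomial as A) gives
  χ_A(x) = x^4
which factors as x^4. The eigenvalues (with algebraic multiplicities) are λ = 0 with multiplicity 4.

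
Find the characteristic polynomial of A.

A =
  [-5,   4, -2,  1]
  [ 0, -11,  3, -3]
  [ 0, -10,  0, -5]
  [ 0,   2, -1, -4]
x^4 + 20*x^3 + 150*x^2 + 500*x + 625

Expanding det(x·I − A) (e.g. by cofactor expansion or by noting that A is similar to its Jordan form J, which has the same characteristic polynomial as A) gives
  χ_A(x) = x^4 + 20*x^3 + 150*x^2 + 500*x + 625
which factors as (x + 5)^4. The eigenvalues (with algebraic multiplicities) are λ = -5 with multiplicity 4.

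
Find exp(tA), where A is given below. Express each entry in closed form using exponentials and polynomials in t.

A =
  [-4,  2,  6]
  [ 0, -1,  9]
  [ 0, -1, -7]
e^{tA} =
  [exp(-4*t), 2*t*exp(-4*t), 6*t*exp(-4*t)]
  [0, 3*t*exp(-4*t) + exp(-4*t), 9*t*exp(-4*t)]
  [0, -t*exp(-4*t), -3*t*exp(-4*t) + exp(-4*t)]

Strategy: write A = P · J · P⁻¹ where J is a Jordan canonical form, so e^{tA} = P · e^{tJ} · P⁻¹, and e^{tJ} can be computed block-by-block.

A has Jordan form
J =
  [-4,  1,  0]
  [ 0, -4,  0]
  [ 0,  0, -4]
(up to reordering of blocks).

Per-block formulas:
  For a 2×2 Jordan block J_2(-4): exp(t · J_2(-4)) = e^(-4t)·(I + t·N), where N is the 2×2 nilpotent shift.
  For a 1×1 block at λ = -4: exp(t · [-4]) = [e^(-4t)].

After assembling e^{tJ} and conjugating by P, we get:

e^{tA} =
  [exp(-4*t), 2*t*exp(-4*t), 6*t*exp(-4*t)]
  [0, 3*t*exp(-4*t) + exp(-4*t), 9*t*exp(-4*t)]
  [0, -t*exp(-4*t), -3*t*exp(-4*t) + exp(-4*t)]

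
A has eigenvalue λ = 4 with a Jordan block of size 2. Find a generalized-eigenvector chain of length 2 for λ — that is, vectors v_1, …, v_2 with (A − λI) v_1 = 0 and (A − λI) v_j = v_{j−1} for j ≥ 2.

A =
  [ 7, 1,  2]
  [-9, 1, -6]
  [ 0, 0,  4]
A Jordan chain for λ = 4 of length 2:
v_1 = (3, -9, 0)ᵀ
v_2 = (1, 0, 0)ᵀ

Let N = A − (4)·I. We want v_2 with N^2 v_2 = 0 but N^1 v_2 ≠ 0; then v_{j-1} := N · v_j for j = 2, …, 2.

Pick v_2 = (1, 0, 0)ᵀ.
Then v_1 = N · v_2 = (3, -9, 0)ᵀ.

Sanity check: (A − (4)·I) v_1 = (0, 0, 0)ᵀ = 0. ✓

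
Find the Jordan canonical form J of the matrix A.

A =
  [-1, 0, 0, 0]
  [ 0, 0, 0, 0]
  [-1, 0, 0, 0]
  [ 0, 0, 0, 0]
J_1(-1) ⊕ J_1(0) ⊕ J_1(0) ⊕ J_1(0)

The characteristic polynomial is
  det(x·I − A) = x^4 + x^3 = x^3*(x + 1)

Eigenvalues and multiplicities (the geometric multiplicity of λ is n − rank(A − λI), which equals the number of Jordan blocks for λ):
  λ = -1: algebraic multiplicity = 1, geometric multiplicity = 1
  λ = 0: algebraic multiplicity = 3, geometric multiplicity = 3

Determining the block sizes for each eigenvalue:
  λ = -1: one block (gm = 1), so the single block has size am = 1 → block sizes [1]
  λ = 0: gm = am = 3, so every block has size 1 → block sizes [1, 1, 1]

Assembling the blocks gives a Jordan form
J =
  [-1, 0, 0, 0]
  [ 0, 0, 0, 0]
  [ 0, 0, 0, 0]
  [ 0, 0, 0, 0]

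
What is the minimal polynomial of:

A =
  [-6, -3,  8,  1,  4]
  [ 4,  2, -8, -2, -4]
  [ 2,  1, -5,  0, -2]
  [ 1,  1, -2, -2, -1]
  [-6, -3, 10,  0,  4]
x^4 + 6*x^3 + 13*x^2 + 12*x + 4

The characteristic polynomial is χ_A(x) = (x + 1)^3*(x + 2)^2, so the eigenvalues are known. The minimal polynomial is
  m_A(x) = Π_λ (x − λ)^{k_λ}
where k_λ is the size of the *largest* Jordan block for λ (equivalently, the smallest k with (A − λI)^k v = 0 for every generalised eigenvector v of λ).

  λ = -2: largest Jordan block has size 2, contributing (x + 2)^2
  λ = -1: largest Jordan block has size 2, contributing (x + 1)^2

So m_A(x) = (x + 1)^2*(x + 2)^2 = x^4 + 6*x^3 + 13*x^2 + 12*x + 4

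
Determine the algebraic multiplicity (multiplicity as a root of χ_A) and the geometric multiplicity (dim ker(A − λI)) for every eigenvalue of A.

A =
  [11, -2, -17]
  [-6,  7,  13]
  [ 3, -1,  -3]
λ = 5: alg = 3, geom = 1

Step 1 — factor the characteristic polynomial to read off the algebraic multiplicities:
  χ_A(x) = (x - 5)^3

Step 2 — compute geometric multiplicities via the rank-nullity identity g(λ) = n − rank(A − λI):
  rank(A − (5)·I) = 2, so dim ker(A − (5)·I) = n − 2 = 1

Summary:
  λ = 5: algebraic multiplicity = 3, geometric multiplicity = 1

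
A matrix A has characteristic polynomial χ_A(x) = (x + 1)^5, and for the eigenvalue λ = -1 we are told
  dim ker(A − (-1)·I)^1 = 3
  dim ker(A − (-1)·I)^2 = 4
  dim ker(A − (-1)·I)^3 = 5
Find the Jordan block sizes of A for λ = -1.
Block sizes for λ = -1: [3, 1, 1]

From the dimensions of kernels of powers, the number of Jordan blocks of size at least j is d_j − d_{j−1} where d_j = dim ker(N^j) (with d_0 = 0). Computing the differences gives [3, 1, 1].
The number of blocks of size exactly k is (#blocks of size ≥ k) − (#blocks of size ≥ k + 1), so the partition is: 2 block(s) of size 1, 1 block(s) of size 3.
In nonincreasing order the block sizes are [3, 1, 1].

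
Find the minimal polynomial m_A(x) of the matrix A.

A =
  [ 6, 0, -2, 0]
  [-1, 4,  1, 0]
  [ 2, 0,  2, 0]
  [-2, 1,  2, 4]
x^3 - 12*x^2 + 48*x - 64

The characteristic polynomial is χ_A(x) = (x - 4)^4, so the eigenvalues are known. The minimal polynomial is
  m_A(x) = Π_λ (x − λ)^{k_λ}
where k_λ is the size of the *largest* Jordan block for λ (equivalently, the smallest k with (A − λI)^k v = 0 for every generalised eigenvector v of λ).

  λ = 4: largest Jordan block has size 3, contributing (x − 4)^3

So m_A(x) = (x - 4)^3 = x^3 - 12*x^2 + 48*x - 64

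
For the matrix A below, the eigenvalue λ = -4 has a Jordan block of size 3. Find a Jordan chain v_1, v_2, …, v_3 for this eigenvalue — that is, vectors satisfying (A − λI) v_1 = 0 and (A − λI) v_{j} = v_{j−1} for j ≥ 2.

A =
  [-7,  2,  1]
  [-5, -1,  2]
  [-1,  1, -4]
A Jordan chain for λ = -4 of length 3:
v_1 = (-2, -2, -2)ᵀ
v_2 = (-3, -5, -1)ᵀ
v_3 = (1, 0, 0)ᵀ

Let N = A − (-4)·I. We want v_3 with N^3 v_3 = 0 but N^2 v_3 ≠ 0; then v_{j-1} := N · v_j for j = 3, …, 2.

Pick v_3 = (1, 0, 0)ᵀ.
Then v_2 = N · v_3 = (-3, -5, -1)ᵀ.
Then v_1 = N · v_2 = (-2, -2, -2)ᵀ.

Sanity check: (A − (-4)·I) v_1 = (0, 0, 0)ᵀ = 0. ✓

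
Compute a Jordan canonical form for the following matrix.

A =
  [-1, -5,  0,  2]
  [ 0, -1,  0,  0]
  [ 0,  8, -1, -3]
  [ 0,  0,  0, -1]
J_2(-1) ⊕ J_2(-1)

The characteristic polynomial is
  det(x·I − A) = x^4 + 4*x^3 + 6*x^2 + 4*x + 1 = (x + 1)^4

Eigenvalues and multiplicities (the geometric multiplicity of λ is n − rank(A − λI), which equals the number of Jordan blocks for λ):
  λ = -1: algebraic multiplicity = 4, geometric multiplicity = 2

Determining the block sizes for each eigenvalue:
  λ = -1: with am = 4 and gm = 2, the partition is not yet determined (e.g. several partitions of 4 into 2 parts exist). Let N = A − (-1)·I. Computing rank(N^1) = 2, rank(N^2) = 0; the number of blocks of size ≥ j is rank(N^{j−1}) − rank(N^j), giving [2, 2]. So we have 2 block(s) of size 2 → block sizes [2, 2]

Assembling the blocks gives a Jordan form
J =
  [-1,  1,  0,  0]
  [ 0, -1,  0,  0]
  [ 0,  0, -1,  1]
  [ 0,  0,  0, -1]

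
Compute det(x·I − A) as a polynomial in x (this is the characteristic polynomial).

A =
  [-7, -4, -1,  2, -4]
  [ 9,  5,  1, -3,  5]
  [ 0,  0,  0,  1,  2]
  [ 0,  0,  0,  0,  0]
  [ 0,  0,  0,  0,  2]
x^5 - 3*x^3 - 2*x^2

Expanding det(x·I − A) (e.g. by cofactor expansion or by noting that A is similar to its Jordan form J, which has the same characteristic polynomial as A) gives
  χ_A(x) = x^5 - 3*x^3 - 2*x^2
which factors as x^2*(x - 2)*(x + 1)^2. The eigenvalues (with algebraic multiplicities) are λ = -1 with multiplicity 2, λ = 0 with multiplicity 2, λ = 2 with multiplicity 1.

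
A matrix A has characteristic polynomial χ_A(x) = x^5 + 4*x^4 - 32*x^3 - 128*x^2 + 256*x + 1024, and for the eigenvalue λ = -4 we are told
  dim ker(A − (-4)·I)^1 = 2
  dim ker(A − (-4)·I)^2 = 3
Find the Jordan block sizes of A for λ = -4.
Block sizes for λ = -4: [2, 1]

From the dimensions of kernels of powers, the number of Jordan blocks of size at least j is d_j − d_{j−1} where d_j = dim ker(N^j) (with d_0 = 0). Computing the differences gives [2, 1].
The number of blocks of size exactly k is (#blocks of size ≥ k) − (#blocks of size ≥ k + 1), so the partition is: 1 block(s) of size 1, 1 block(s) of size 2.
In nonincreasing order the block sizes are [2, 1].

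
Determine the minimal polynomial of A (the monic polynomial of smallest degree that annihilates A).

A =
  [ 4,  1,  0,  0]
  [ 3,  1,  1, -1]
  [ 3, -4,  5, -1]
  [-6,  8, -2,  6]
x^3 - 12*x^2 + 48*x - 64

The characteristic polynomial is χ_A(x) = (x - 4)^4, so the eigenvalues are known. The minimal polynomial is
  m_A(x) = Π_λ (x − λ)^{k_λ}
where k_λ is the size of the *largest* Jordan block for λ (equivalently, the smallest k with (A − λI)^k v = 0 for every generalised eigenvector v of λ).

  λ = 4: largest Jordan block has size 3, contributing (x − 4)^3

So m_A(x) = (x - 4)^3 = x^3 - 12*x^2 + 48*x - 64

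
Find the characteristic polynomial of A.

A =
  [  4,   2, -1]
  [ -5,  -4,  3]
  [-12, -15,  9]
x^3 - 9*x^2 + 27*x - 27

Expanding det(x·I − A) (e.g. by cofactor expansion or by noting that A is similar to its Jordan form J, which has the same characteristic polynomial as A) gives
  χ_A(x) = x^3 - 9*x^2 + 27*x - 27
which factors as (x - 3)^3. The eigenvalues (with algebraic multiplicities) are λ = 3 with multiplicity 3.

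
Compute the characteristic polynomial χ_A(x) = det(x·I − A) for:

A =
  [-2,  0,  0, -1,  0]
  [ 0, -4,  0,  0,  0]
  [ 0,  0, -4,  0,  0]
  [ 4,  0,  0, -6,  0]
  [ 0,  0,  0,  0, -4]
x^5 + 20*x^4 + 160*x^3 + 640*x^2 + 1280*x + 1024

Expanding det(x·I − A) (e.g. by cofactor expansion or by noting that A is similar to its Jordan form J, which has the same characteristic polynomial as A) gives
  χ_A(x) = x^5 + 20*x^4 + 160*x^3 + 640*x^2 + 1280*x + 1024
which factors as (x + 4)^5. The eigenvalues (with algebraic multiplicities) are λ = -4 with multiplicity 5.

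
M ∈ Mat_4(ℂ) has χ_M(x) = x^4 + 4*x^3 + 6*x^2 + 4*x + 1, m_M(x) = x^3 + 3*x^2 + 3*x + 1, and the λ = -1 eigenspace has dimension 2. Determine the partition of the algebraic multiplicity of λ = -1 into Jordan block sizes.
Block sizes for λ = -1: [3, 1]

Step 1 — from the characteristic polynomial, algebraic multiplicity of λ = -1 is 4. From dim ker(M − (-1)·I) = 2, there are exactly 2 Jordan blocks for λ = -1.
Step 2 — from the minimal polynomial, the factor (x + 1)^3 tells us the largest block for λ = -1 has size 3.
Step 3 — with total size 4, 2 blocks, and largest block 3, the block sizes (in nonincreasing order) are [3, 1].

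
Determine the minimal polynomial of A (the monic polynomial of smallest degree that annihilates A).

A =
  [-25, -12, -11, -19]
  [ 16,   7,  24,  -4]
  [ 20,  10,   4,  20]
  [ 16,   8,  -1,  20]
x^3 - 7*x^2 + 8*x + 16

The characteristic polynomial is χ_A(x) = (x - 4)^2*(x + 1)^2, so the eigenvalues are known. The minimal polynomial is
  m_A(x) = Π_λ (x − λ)^{k_λ}
where k_λ is the size of the *largest* Jordan block for λ (equivalently, the smallest k with (A − λI)^k v = 0 for every generalised eigenvector v of λ).

  λ = -1: largest Jordan block has size 1, contributing (x + 1)
  λ = 4: largest Jordan block has size 2, contributing (x − 4)^2

So m_A(x) = (x - 4)^2*(x + 1) = x^3 - 7*x^2 + 8*x + 16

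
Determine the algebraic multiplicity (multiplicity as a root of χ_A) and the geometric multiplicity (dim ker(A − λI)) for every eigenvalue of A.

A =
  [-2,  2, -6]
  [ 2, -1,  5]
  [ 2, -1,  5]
λ = 0: alg = 2, geom = 1; λ = 2: alg = 1, geom = 1

Step 1 — factor the characteristic polynomial to read off the algebraic multiplicities:
  χ_A(x) = x^2*(x - 2)

Step 2 — compute geometric multiplicities via the rank-nullity identity g(λ) = n − rank(A − λI):
  rank(A − (0)·I) = 2, so dim ker(A − (0)·I) = n − 2 = 1
  rank(A − (2)·I) = 2, so dim ker(A − (2)·I) = n − 2 = 1

Summary:
  λ = 0: algebraic multiplicity = 2, geometric multiplicity = 1
  λ = 2: algebraic multiplicity = 1, geometric multiplicity = 1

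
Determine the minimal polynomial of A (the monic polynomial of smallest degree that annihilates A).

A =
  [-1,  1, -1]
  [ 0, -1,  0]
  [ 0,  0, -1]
x^2 + 2*x + 1

The characteristic polynomial is χ_A(x) = (x + 1)^3, so the eigenvalues are known. The minimal polynomial is
  m_A(x) = Π_λ (x − λ)^{k_λ}
where k_λ is the size of the *largest* Jordan block for λ (equivalently, the smallest k with (A − λI)^k v = 0 for every generalised eigenvector v of λ).

  λ = -1: largest Jordan block has size 2, contributing (x + 1)^2

So m_A(x) = (x + 1)^2 = x^2 + 2*x + 1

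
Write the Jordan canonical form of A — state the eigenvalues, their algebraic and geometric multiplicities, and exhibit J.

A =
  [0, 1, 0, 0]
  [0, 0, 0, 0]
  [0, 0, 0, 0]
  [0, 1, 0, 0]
J_2(0) ⊕ J_1(0) ⊕ J_1(0)

The characteristic polynomial is
  det(x·I − A) = x^4

Eigenvalues and multiplicities (the geometric multiplicity of λ is n − rank(A − λI), which equals the number of Jordan blocks for λ):
  λ = 0: algebraic multiplicity = 4, geometric multiplicity = 3

Determining the block sizes for each eigenvalue:
  λ = 0: 3 blocks summing to 4 forces exactly one block of size 2 and the rest size 1 → block sizes [2, 1, 1]

Assembling the blocks gives a Jordan form
J =
  [0, 1, 0, 0]
  [0, 0, 0, 0]
  [0, 0, 0, 0]
  [0, 0, 0, 0]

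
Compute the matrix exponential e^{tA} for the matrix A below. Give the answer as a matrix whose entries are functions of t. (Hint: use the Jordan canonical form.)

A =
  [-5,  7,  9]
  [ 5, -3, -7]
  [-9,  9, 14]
e^{tA} =
  [3*t^2*exp(2*t)/2 - 7*t*exp(2*t) + exp(2*t), -3*t^2*exp(2*t)/2 + 7*t*exp(2*t), -2*t^2*exp(2*t) + 9*t*exp(2*t)]
  [3*t^2*exp(2*t)/2 + 5*t*exp(2*t), -3*t^2*exp(2*t)/2 - 5*t*exp(2*t) + exp(2*t), -2*t^2*exp(2*t) - 7*t*exp(2*t)]
  [-9*t*exp(2*t), 9*t*exp(2*t), 12*t*exp(2*t) + exp(2*t)]

Strategy: write A = P · J · P⁻¹ where J is a Jordan canonical form, so e^{tA} = P · e^{tJ} · P⁻¹, and e^{tJ} can be computed block-by-block.

A has Jordan form
J =
  [2, 1, 0]
  [0, 2, 1]
  [0, 0, 2]
(up to reordering of blocks).

Per-block formulas:
  For a 3×3 Jordan block J_3(2): exp(t · J_3(2)) = e^(2t)·(I + t·N + (t^2/2)·N^2), where N is the 3×3 nilpotent shift.

After assembling e^{tJ} and conjugating by P, we get:

e^{tA} =
  [3*t^2*exp(2*t)/2 - 7*t*exp(2*t) + exp(2*t), -3*t^2*exp(2*t)/2 + 7*t*exp(2*t), -2*t^2*exp(2*t) + 9*t*exp(2*t)]
  [3*t^2*exp(2*t)/2 + 5*t*exp(2*t), -3*t^2*exp(2*t)/2 - 5*t*exp(2*t) + exp(2*t), -2*t^2*exp(2*t) - 7*t*exp(2*t)]
  [-9*t*exp(2*t), 9*t*exp(2*t), 12*t*exp(2*t) + exp(2*t)]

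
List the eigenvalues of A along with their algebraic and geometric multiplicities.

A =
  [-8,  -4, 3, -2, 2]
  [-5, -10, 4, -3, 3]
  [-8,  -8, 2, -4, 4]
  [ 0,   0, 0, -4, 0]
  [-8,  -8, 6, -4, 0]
λ = -4: alg = 5, geom = 3

Step 1 — factor the characteristic polynomial to read off the algebraic multiplicities:
  χ_A(x) = (x + 4)^5

Step 2 — compute geometric multiplicities via the rank-nullity identity g(λ) = n − rank(A − λI):
  rank(A − (-4)·I) = 2, so dim ker(A − (-4)·I) = n − 2 = 3

Summary:
  λ = -4: algebraic multiplicity = 5, geometric multiplicity = 3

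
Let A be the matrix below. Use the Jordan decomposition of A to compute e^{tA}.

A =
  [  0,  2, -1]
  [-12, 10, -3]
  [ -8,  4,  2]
e^{tA} =
  [-4*t*exp(4*t) + exp(4*t), 2*t*exp(4*t), -t*exp(4*t)]
  [-12*t*exp(4*t), 6*t*exp(4*t) + exp(4*t), -3*t*exp(4*t)]
  [-8*t*exp(4*t), 4*t*exp(4*t), -2*t*exp(4*t) + exp(4*t)]

Strategy: write A = P · J · P⁻¹ where J is a Jordan canonical form, so e^{tA} = P · e^{tJ} · P⁻¹, and e^{tJ} can be computed block-by-block.

A has Jordan form
J =
  [4, 1, 0]
  [0, 4, 0]
  [0, 0, 4]
(up to reordering of blocks).

Per-block formulas:
  For a 1×1 block at λ = 4: exp(t · [4]) = [e^(4t)].
  For a 2×2 Jordan block J_2(4): exp(t · J_2(4)) = e^(4t)·(I + t·N), where N is the 2×2 nilpotent shift.

After assembling e^{tJ} and conjugating by P, we get:

e^{tA} =
  [-4*t*exp(4*t) + exp(4*t), 2*t*exp(4*t), -t*exp(4*t)]
  [-12*t*exp(4*t), 6*t*exp(4*t) + exp(4*t), -3*t*exp(4*t)]
  [-8*t*exp(4*t), 4*t*exp(4*t), -2*t*exp(4*t) + exp(4*t)]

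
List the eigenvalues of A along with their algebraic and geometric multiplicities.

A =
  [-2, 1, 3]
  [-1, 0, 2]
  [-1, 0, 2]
λ = 0: alg = 3, geom = 1

Step 1 — factor the characteristic polynomial to read off the algebraic multiplicities:
  χ_A(x) = x^3

Step 2 — compute geometric multiplicities via the rank-nullity identity g(λ) = n − rank(A − λI):
  rank(A − (0)·I) = 2, so dim ker(A − (0)·I) = n − 2 = 1

Summary:
  λ = 0: algebraic multiplicity = 3, geometric multiplicity = 1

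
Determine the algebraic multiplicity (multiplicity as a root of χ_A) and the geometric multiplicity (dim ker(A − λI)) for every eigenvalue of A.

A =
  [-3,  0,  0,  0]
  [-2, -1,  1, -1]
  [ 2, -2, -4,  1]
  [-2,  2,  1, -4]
λ = -3: alg = 4, geom = 3

Step 1 — factor the characteristic polynomial to read off the algebraic multiplicities:
  χ_A(x) = (x + 3)^4

Step 2 — compute geometric multiplicities via the rank-nullity identity g(λ) = n − rank(A − λI):
  rank(A − (-3)·I) = 1, so dim ker(A − (-3)·I) = n − 1 = 3

Summary:
  λ = -3: algebraic multiplicity = 4, geometric multiplicity = 3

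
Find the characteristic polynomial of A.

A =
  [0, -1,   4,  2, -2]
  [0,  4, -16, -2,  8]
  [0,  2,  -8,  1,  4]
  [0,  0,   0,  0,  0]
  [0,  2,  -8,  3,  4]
x^5

Expanding det(x·I − A) (e.g. by cofactor expansion or by noting that A is similar to its Jordan form J, which has the same characteristic polynomial as A) gives
  χ_A(x) = x^5
which factors as x^5. The eigenvalues (with algebraic multiplicities) are λ = 0 with multiplicity 5.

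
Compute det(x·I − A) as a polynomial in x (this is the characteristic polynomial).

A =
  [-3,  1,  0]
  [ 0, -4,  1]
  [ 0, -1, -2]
x^3 + 9*x^2 + 27*x + 27

Expanding det(x·I − A) (e.g. by cofactor expansion or by noting that A is similar to its Jordan form J, which has the same characteristic polynomial as A) gives
  χ_A(x) = x^3 + 9*x^2 + 27*x + 27
which factors as (x + 3)^3. The eigenvalues (with algebraic multiplicities) are λ = -3 with multiplicity 3.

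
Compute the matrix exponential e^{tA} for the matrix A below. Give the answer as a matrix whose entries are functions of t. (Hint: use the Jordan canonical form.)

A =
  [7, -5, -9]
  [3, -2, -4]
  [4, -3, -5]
e^{tA} =
  [-t^2 + 7*t + 1, t^2 - 5*t, t^2 - 9*t]
  [-t^2/2 + 3*t, t^2/2 - 2*t + 1, t^2/2 - 4*t]
  [-t^2/2 + 4*t, t^2/2 - 3*t, t^2/2 - 5*t + 1]

Strategy: write A = P · J · P⁻¹ where J is a Jordan canonical form, so e^{tA} = P · e^{tJ} · P⁻¹, and e^{tJ} can be computed block-by-block.

A has Jordan form
J =
  [0, 1, 0]
  [0, 0, 1]
  [0, 0, 0]
(up to reordering of blocks).

Per-block formulas:
  For a 3×3 Jordan block J_3(0): exp(t · J_3(0)) = e^(0t)·(I + t·N + (t^2/2)·N^2), where N is the 3×3 nilpotent shift.

After assembling e^{tJ} and conjugating by P, we get:

e^{tA} =
  [-t^2 + 7*t + 1, t^2 - 5*t, t^2 - 9*t]
  [-t^2/2 + 3*t, t^2/2 - 2*t + 1, t^2/2 - 4*t]
  [-t^2/2 + 4*t, t^2/2 - 3*t, t^2/2 - 5*t + 1]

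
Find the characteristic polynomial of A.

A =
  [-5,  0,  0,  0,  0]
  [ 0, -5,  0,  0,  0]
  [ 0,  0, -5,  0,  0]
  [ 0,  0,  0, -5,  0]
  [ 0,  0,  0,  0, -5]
x^5 + 25*x^4 + 250*x^3 + 1250*x^2 + 3125*x + 3125

Expanding det(x·I − A) (e.g. by cofactor expansion or by noting that A is similar to its Jordan form J, which has the same characteristic polynomial as A) gives
  χ_A(x) = x^5 + 25*x^4 + 250*x^3 + 1250*x^2 + 3125*x + 3125
which factors as (x + 5)^5. The eigenvalues (with algebraic multiplicities) are λ = -5 with multiplicity 5.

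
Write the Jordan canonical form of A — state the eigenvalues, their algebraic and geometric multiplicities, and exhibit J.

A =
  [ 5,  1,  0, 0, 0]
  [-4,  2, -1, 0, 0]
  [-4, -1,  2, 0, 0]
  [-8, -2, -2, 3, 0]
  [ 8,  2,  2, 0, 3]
J_3(3) ⊕ J_1(3) ⊕ J_1(3)

The characteristic polynomial is
  det(x·I − A) = x^5 - 15*x^4 + 90*x^3 - 270*x^2 + 405*x - 243 = (x - 3)^5

Eigenvalues and multiplicities (the geometric multiplicity of λ is n − rank(A − λI), which equals the number of Jordan blocks for λ):
  λ = 3: algebraic multiplicity = 5, geometric multiplicity = 3

Determining the block sizes for each eigenvalue:
  λ = 3: with am = 5 and gm = 3, the partition is not yet determined (e.g. several partitions of 5 into 3 parts exist). Let N = A − (3)·I. Computing rank(N^1) = 2, rank(N^2) = 1, rank(N^3) = 0; the number of blocks of size ≥ j is rank(N^{j−1}) − rank(N^j), giving [3, 1, 1]. So we have 1 block(s) of size 3, 2 block(s) of size 1 → block sizes [3, 1, 1]

Assembling the blocks gives a Jordan form
J =
  [3, 1, 0, 0, 0]
  [0, 3, 1, 0, 0]
  [0, 0, 3, 0, 0]
  [0, 0, 0, 3, 0]
  [0, 0, 0, 0, 3]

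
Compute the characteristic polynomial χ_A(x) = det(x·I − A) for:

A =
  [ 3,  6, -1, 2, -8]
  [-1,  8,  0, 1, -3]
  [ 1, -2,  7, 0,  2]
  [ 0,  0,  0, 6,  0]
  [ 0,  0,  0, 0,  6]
x^5 - 30*x^4 + 360*x^3 - 2160*x^2 + 6480*x - 7776

Expanding det(x·I − A) (e.g. by cofactor expansion or by noting that A is similar to its Jordan form J, which has the same characteristic polynomial as A) gives
  χ_A(x) = x^5 - 30*x^4 + 360*x^3 - 2160*x^2 + 6480*x - 7776
which factors as (x - 6)^5. The eigenvalues (with algebraic multiplicities) are λ = 6 with multiplicity 5.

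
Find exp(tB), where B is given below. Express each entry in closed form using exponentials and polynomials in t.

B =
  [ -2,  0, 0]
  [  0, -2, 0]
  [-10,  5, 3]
e^{tB} =
  [exp(-2*t), 0, 0]
  [0, exp(-2*t), 0]
  [-2*exp(3*t) + 2*exp(-2*t), exp(3*t) - exp(-2*t), exp(3*t)]

Strategy: write B = P · J · P⁻¹ where J is a Jordan canonical form, so e^{tB} = P · e^{tJ} · P⁻¹, and e^{tJ} can be computed block-by-block.

B has Jordan form
J =
  [-2,  0, 0]
  [ 0, -2, 0]
  [ 0,  0, 3]
(up to reordering of blocks).

Per-block formulas:
  For a 1×1 block at λ = -2: exp(t · [-2]) = [e^(-2t)].
  For a 1×1 block at λ = 3: exp(t · [3]) = [e^(3t)].

After assembling e^{tJ} and conjugating by P, we get:

e^{tB} =
  [exp(-2*t), 0, 0]
  [0, exp(-2*t), 0]
  [-2*exp(3*t) + 2*exp(-2*t), exp(3*t) - exp(-2*t), exp(3*t)]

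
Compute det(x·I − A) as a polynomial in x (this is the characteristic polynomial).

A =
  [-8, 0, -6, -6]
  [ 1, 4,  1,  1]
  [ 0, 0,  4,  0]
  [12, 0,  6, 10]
x^4 - 10*x^3 + 24*x^2 + 32*x - 128

Expanding det(x·I − A) (e.g. by cofactor expansion or by noting that A is similar to its Jordan form J, which has the same characteristic polynomial as A) gives
  χ_A(x) = x^4 - 10*x^3 + 24*x^2 + 32*x - 128
which factors as (x - 4)^3*(x + 2). The eigenvalues (with algebraic multiplicities) are λ = -2 with multiplicity 1, λ = 4 with multiplicity 3.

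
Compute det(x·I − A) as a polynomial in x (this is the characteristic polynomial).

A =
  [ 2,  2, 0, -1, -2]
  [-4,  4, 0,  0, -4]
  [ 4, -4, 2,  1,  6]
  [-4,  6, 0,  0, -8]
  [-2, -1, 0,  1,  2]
x^5 - 10*x^4 + 40*x^3 - 80*x^2 + 80*x - 32

Expanding det(x·I − A) (e.g. by cofactor expansion or by noting that A is similar to its Jordan form J, which has the same characteristic polynomial as A) gives
  χ_A(x) = x^5 - 10*x^4 + 40*x^3 - 80*x^2 + 80*x - 32
which factors as (x - 2)^5. The eigenvalues (with algebraic multiplicities) are λ = 2 with multiplicity 5.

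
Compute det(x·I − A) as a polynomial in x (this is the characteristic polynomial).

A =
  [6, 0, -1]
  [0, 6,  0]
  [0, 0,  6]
x^3 - 18*x^2 + 108*x - 216

Expanding det(x·I − A) (e.g. by cofactor expansion or by noting that A is similar to its Jordan form J, which has the same characteristic polynomial as A) gives
  χ_A(x) = x^3 - 18*x^2 + 108*x - 216
which factors as (x - 6)^3. The eigenvalues (with algebraic multiplicities) are λ = 6 with multiplicity 3.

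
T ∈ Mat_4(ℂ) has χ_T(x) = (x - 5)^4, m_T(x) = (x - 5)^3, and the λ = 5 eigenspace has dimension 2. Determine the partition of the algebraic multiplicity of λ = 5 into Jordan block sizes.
Block sizes for λ = 5: [3, 1]

Step 1 — from the characteristic polynomial, algebraic multiplicity of λ = 5 is 4. From dim ker(T − (5)·I) = 2, there are exactly 2 Jordan blocks for λ = 5.
Step 2 — from the minimal polynomial, the factor (x − 5)^3 tells us the largest block for λ = 5 has size 3.
Step 3 — with total size 4, 2 blocks, and largest block 3, the block sizes (in nonincreasing order) are [3, 1].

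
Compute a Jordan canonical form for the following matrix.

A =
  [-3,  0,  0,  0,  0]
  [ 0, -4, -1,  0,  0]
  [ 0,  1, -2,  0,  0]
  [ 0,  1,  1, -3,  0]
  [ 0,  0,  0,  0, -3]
J_2(-3) ⊕ J_1(-3) ⊕ J_1(-3) ⊕ J_1(-3)

The characteristic polynomial is
  det(x·I − A) = x^5 + 15*x^4 + 90*x^3 + 270*x^2 + 405*x + 243 = (x + 3)^5

Eigenvalues and multiplicities (the geometric multiplicity of λ is n − rank(A − λI), which equals the number of Jordan blocks for λ):
  λ = -3: algebraic multiplicity = 5, geometric multiplicity = 4

Determining the block sizes for each eigenvalue:
  λ = -3: 4 blocks summing to 5 forces exactly one block of size 2 and the rest size 1 → block sizes [2, 1, 1, 1]

Assembling the blocks gives a Jordan form
J =
  [-3,  1,  0,  0,  0]
  [ 0, -3,  0,  0,  0]
  [ 0,  0, -3,  0,  0]
  [ 0,  0,  0, -3,  0]
  [ 0,  0,  0,  0, -3]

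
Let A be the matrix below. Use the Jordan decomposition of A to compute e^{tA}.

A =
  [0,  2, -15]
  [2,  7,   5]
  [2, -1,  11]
e^{tA} =
  [5*t^2*exp(6*t) - 6*t*exp(6*t) + exp(6*t), 5*t^2*exp(6*t)/2 + 2*t*exp(6*t), 25*t^2*exp(6*t)/2 - 15*t*exp(6*t)]
  [2*t*exp(6*t), t*exp(6*t) + exp(6*t), 5*t*exp(6*t)]
  [-2*t^2*exp(6*t) + 2*t*exp(6*t), -t^2*exp(6*t) - t*exp(6*t), -5*t^2*exp(6*t) + 5*t*exp(6*t) + exp(6*t)]

Strategy: write A = P · J · P⁻¹ where J is a Jordan canonical form, so e^{tA} = P · e^{tJ} · P⁻¹, and e^{tJ} can be computed block-by-block.

A has Jordan form
J =
  [6, 1, 0]
  [0, 6, 1]
  [0, 0, 6]
(up to reordering of blocks).

Per-block formulas:
  For a 3×3 Jordan block J_3(6): exp(t · J_3(6)) = e^(6t)·(I + t·N + (t^2/2)·N^2), where N is the 3×3 nilpotent shift.

After assembling e^{tJ} and conjugating by P, we get:

e^{tA} =
  [5*t^2*exp(6*t) - 6*t*exp(6*t) + exp(6*t), 5*t^2*exp(6*t)/2 + 2*t*exp(6*t), 25*t^2*exp(6*t)/2 - 15*t*exp(6*t)]
  [2*t*exp(6*t), t*exp(6*t) + exp(6*t), 5*t*exp(6*t)]
  [-2*t^2*exp(6*t) + 2*t*exp(6*t), -t^2*exp(6*t) - t*exp(6*t), -5*t^2*exp(6*t) + 5*t*exp(6*t) + exp(6*t)]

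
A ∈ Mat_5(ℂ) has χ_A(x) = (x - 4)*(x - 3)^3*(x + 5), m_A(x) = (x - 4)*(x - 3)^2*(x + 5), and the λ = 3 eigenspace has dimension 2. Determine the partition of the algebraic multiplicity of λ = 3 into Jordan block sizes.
Block sizes for λ = 3: [2, 1]

Step 1 — from the characteristic polynomial, algebraic multiplicity of λ = 3 is 3. From dim ker(A − (3)·I) = 2, there are exactly 2 Jordan blocks for λ = 3.
Step 2 — from the minimal polynomial, the factor (x − 3)^2 tells us the largest block for λ = 3 has size 2.
Step 3 — with total size 3, 2 blocks, and largest block 2, the block sizes (in nonincreasing order) are [2, 1].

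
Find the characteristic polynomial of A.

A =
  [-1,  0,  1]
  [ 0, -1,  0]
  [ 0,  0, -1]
x^3 + 3*x^2 + 3*x + 1

Expanding det(x·I − A) (e.g. by cofactor expansion or by noting that A is similar to its Jordan form J, which has the same characteristic polynomial as A) gives
  χ_A(x) = x^3 + 3*x^2 + 3*x + 1
which factors as (x + 1)^3. The eigenvalues (with algebraic multiplicities) are λ = -1 with multiplicity 3.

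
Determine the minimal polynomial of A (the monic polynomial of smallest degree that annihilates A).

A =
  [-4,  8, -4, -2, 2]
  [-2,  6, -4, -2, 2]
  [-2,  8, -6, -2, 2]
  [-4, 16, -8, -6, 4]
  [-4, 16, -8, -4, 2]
x^2 + 2*x

The characteristic polynomial is χ_A(x) = x*(x + 2)^4, so the eigenvalues are known. The minimal polynomial is
  m_A(x) = Π_λ (x − λ)^{k_λ}
where k_λ is the size of the *largest* Jordan block for λ (equivalently, the smallest k with (A − λI)^k v = 0 for every generalised eigenvector v of λ).

  λ = -2: largest Jordan block has size 1, contributing (x + 2)
  λ = 0: largest Jordan block has size 1, contributing (x − 0)

So m_A(x) = x*(x + 2) = x^2 + 2*x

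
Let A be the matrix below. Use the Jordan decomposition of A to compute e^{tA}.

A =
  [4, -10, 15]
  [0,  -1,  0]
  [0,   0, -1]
e^{tA} =
  [exp(4*t), -2*exp(4*t) + 2*exp(-t), 3*exp(4*t) - 3*exp(-t)]
  [0, exp(-t), 0]
  [0, 0, exp(-t)]

Strategy: write A = P · J · P⁻¹ where J is a Jordan canonical form, so e^{tA} = P · e^{tJ} · P⁻¹, and e^{tJ} can be computed block-by-block.

A has Jordan form
J =
  [-1,  0, 0]
  [ 0, -1, 0]
  [ 0,  0, 4]
(up to reordering of blocks).

Per-block formulas:
  For a 1×1 block at λ = -1: exp(t · [-1]) = [e^(-1t)].
  For a 1×1 block at λ = 4: exp(t · [4]) = [e^(4t)].

After assembling e^{tJ} and conjugating by P, we get:

e^{tA} =
  [exp(4*t), -2*exp(4*t) + 2*exp(-t), 3*exp(4*t) - 3*exp(-t)]
  [0, exp(-t), 0]
  [0, 0, exp(-t)]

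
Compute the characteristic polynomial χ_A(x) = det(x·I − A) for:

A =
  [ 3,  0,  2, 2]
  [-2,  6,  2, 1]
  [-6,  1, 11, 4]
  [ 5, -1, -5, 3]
x^4 - 23*x^3 + 198*x^2 - 756*x + 1080

Expanding det(x·I − A) (e.g. by cofactor expansion or by noting that A is similar to its Jordan form J, which has the same characteristic polynomial as A) gives
  χ_A(x) = x^4 - 23*x^3 + 198*x^2 - 756*x + 1080
which factors as (x - 6)^3*(x - 5). The eigenvalues (with algebraic multiplicities) are λ = 5 with multiplicity 1, λ = 6 with multiplicity 3.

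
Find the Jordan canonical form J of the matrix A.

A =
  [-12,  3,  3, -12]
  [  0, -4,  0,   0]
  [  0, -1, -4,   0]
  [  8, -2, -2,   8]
J_3(-4) ⊕ J_1(0)

The characteristic polynomial is
  det(x·I − A) = x^4 + 12*x^3 + 48*x^2 + 64*x = x*(x + 4)^3

Eigenvalues and multiplicities (the geometric multiplicity of λ is n − rank(A − λI), which equals the number of Jordan blocks for λ):
  λ = -4: algebraic multiplicity = 3, geometric multiplicity = 1
  λ = 0: algebraic multiplicity = 1, geometric multiplicity = 1

Determining the block sizes for each eigenvalue:
  λ = -4: one block (gm = 1), so the single block has size am = 3 → block sizes [3]
  λ = 0: one block (gm = 1), so the single block has size am = 1 → block sizes [1]

Assembling the blocks gives a Jordan form
J =
  [-4,  1,  0, 0]
  [ 0, -4,  1, 0]
  [ 0,  0, -4, 0]
  [ 0,  0,  0, 0]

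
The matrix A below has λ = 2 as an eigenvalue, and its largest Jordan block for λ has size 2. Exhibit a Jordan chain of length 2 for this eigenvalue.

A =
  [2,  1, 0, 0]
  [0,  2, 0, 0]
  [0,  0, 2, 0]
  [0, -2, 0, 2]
A Jordan chain for λ = 2 of length 2:
v_1 = (1, 0, 0, -2)ᵀ
v_2 = (0, 1, 0, 0)ᵀ

Let N = A − (2)·I. We want v_2 with N^2 v_2 = 0 but N^1 v_2 ≠ 0; then v_{j-1} := N · v_j for j = 2, …, 2.

Pick v_2 = (0, 1, 0, 0)ᵀ.
Then v_1 = N · v_2 = (1, 0, 0, -2)ᵀ.

Sanity check: (A − (2)·I) v_1 = (0, 0, 0, 0)ᵀ = 0. ✓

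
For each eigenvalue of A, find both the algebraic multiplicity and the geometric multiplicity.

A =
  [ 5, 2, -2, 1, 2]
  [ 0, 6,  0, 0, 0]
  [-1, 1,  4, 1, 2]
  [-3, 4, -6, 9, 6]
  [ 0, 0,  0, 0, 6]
λ = 6: alg = 5, geom = 3

Step 1 — factor the characteristic polynomial to read off the algebraic multiplicities:
  χ_A(x) = (x - 6)^5

Step 2 — compute geometric multiplicities via the rank-nullity identity g(λ) = n − rank(A − λI):
  rank(A − (6)·I) = 2, so dim ker(A − (6)·I) = n − 2 = 3

Summary:
  λ = 6: algebraic multiplicity = 5, geometric multiplicity = 3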